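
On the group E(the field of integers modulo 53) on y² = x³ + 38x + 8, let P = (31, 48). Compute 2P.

(38, 41)

tangent at (31, 48): λ = (3·31² + 38)/(2·48) ≡ 6/43. 43⁻¹ ≡ 37 (mod 53) since 43·37 = 1591 ≡ 1, so λ ≡ 6·37 ≡ 10.
  x = λ² - 31 - 31 = 100 - 62 ≡ 38; y = λ·(31 - 38) - 48 ≡ 41. → (38, 41)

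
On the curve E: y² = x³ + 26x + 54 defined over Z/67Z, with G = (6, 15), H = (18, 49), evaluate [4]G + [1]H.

(59, 65)

First 4G:
Double-and-add on 4 = (100)₂. Start with G = (6, 15) for the leading 1-bit.
double: tangent at (6, 15): λ = (3·6² + 26)/(2·15) ≡ 0/30. 30⁻¹ ≡ 38 (mod 67) since 30·38 = 1140 ≡ 1, so λ ≡ 0·38 ≡ 0.
  x = λ² - 6 - 6 = 0 - 12 ≡ 55; y = λ·(6 - 55) - 15 ≡ 52. → (55, 52)
double: tangent at (55, 52): λ = (3·55² + 26)/(2·52) ≡ 56/37. 37⁻¹ ≡ 29 (mod 67), so λ ≡ 56·29 ≡ 16.
  x = λ² - 55 - 55 = 256 - 110 ≡ 12; y = λ·(55 - 12) - 52 ≡ 33. → (12, 33)
4G = (12, 33).
Finally 4G + H:
(12, 33) + (18, 49). λ = (49 - 33)/(18 - 12) ≡ 16/6 mod 67. 6⁻¹ ≡ 56 (mod 67), so λ ≡ 25.
  x = λ² - 12 - 18 = 625 - 30 ≡ 59; y = λ·(12 - 59) - 33 ≡ 65. → (59, 65)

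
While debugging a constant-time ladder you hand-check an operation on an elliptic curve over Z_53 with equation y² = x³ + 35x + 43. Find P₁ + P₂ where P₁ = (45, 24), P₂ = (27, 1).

(45, 24) + (27, 1). λ = (1 - 24)/(27 - 45) ≡ 30/35 mod 53. 35⁻¹ ≡ 50 (mod 53), so λ ≡ 16.
  x = λ² - 45 - 27 = 256 - 72 ≡ 25; y = λ·(45 - 25) - 24 ≡ 31. → (25, 31)

(25, 31)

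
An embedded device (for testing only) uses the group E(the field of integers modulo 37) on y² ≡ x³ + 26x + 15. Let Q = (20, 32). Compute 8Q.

(34, 24)

Repeated addition: build up to 8Q.
2Q: tangent at (20, 32): λ = (3·20² + 26)/(2·32) ≡ 5/27. 27⁻¹ ≡ 11 (mod 37), so λ ≡ 5·11 ≡ 18.
  x = λ² - 20 - 20 = 324 - 40 ≡ 25; y = λ·(20 - 25) - 32 ≡ 26. → (25, 26)
3Q: (25, 26) + (20, 32). λ = (32 - 26)/(20 - 25) ≡ 6/32 mod 37. 32⁻¹ ≡ 22 (mod 37), so λ ≡ 21.
  x = λ² - 25 - 20 = 441 - 45 ≡ 26; y = λ·(25 - 26) - 26 ≡ 27. → (26, 27)
4Q: (26, 27) + (20, 32). λ = (32 - 27)/(20 - 26) ≡ 5/31 mod 37. 31⁻¹ ≡ 6 (mod 37) since 31·6 = 186 ≡ 1, so λ ≡ 30.
  x = λ² - 26 - 20 = 900 - 46 ≡ 3; y = λ·(26 - 3) - 27 ≡ 34. → (3, 34)
5Q: (3, 34) + (20, 32). λ = (32 - 34)/(20 - 3) ≡ 35/17 mod 37. 17⁻¹ ≡ 24 (mod 37), so λ ≡ 26.
  x = λ² - 3 - 20 = 676 - 23 ≡ 24; y = λ·(3 - 24) - 34 ≡ 12. → (24, 12)
6Q: (24, 12) + (20, 32). λ = (32 - 12)/(20 - 24) ≡ 20/33 mod 37. 33⁻¹ ≡ 9 (mod 37), so λ ≡ 32.
  x = λ² - 24 - 20 = 1024 - 44 ≡ 18; y = λ·(24 - 18) - 12 ≡ 32. → (18, 32)
7Q: (18, 32) + (20, 32). λ = (32 - 32)/(20 - 18) ≡ 0/2 mod 37. 2⁻¹ ≡ 19 (mod 37) since 2·19 = 38 ≡ 1, so λ ≡ 0.
  x = λ² - 18 - 20 = 0 - 38 ≡ 36; y = λ·(18 - 36) - 32 ≡ 5. → (36, 5)
8Q: (36, 5) + (20, 32). λ = (32 - 5)/(20 - 36) ≡ 27/21 mod 37. 21⁻¹ ≡ 30 (mod 37), so λ ≡ 33.
  x = λ² - 36 - 20 = 1089 - 56 ≡ 34; y = λ·(36 - 34) - 5 ≡ 24. → (34, 24)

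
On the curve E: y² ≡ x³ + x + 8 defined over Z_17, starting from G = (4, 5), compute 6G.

Double-and-add on 6 = (110)₂. Start with G = (4, 5) for the leading 1-bit.
double: tangent at (4, 5): λ = (3·4² + 1)/(2·5) ≡ 15/10. 10⁻¹ ≡ 12 (mod 17) since 10·12 = 120 ≡ 1, so λ ≡ 15·12 ≡ 10.
  x = λ² - 4 - 4 = 100 - 8 ≡ 7; y = λ·(4 - 7) - 5 ≡ 16. → (7, 16)
add G: (7, 16) + (4, 5). λ = (5 - 16)/(4 - 7) ≡ 6/14 mod 17. 14⁻¹ ≡ 11 (mod 17) since 14·11 = 154 ≡ 1, so λ ≡ 15.
  x = λ² - 7 - 4 = 225 - 11 ≡ 10; y = λ·(7 - 10) - 16 ≡ 7. → (10, 7)
double: tangent at (10, 7): λ = (3·10² + 1)/(2·7) ≡ 12/14. 14⁻¹ ≡ 11 (mod 17) since 14·11 = 154 ≡ 1, so λ ≡ 12·11 ≡ 13.
  x = λ² - 10 - 10 = 169 - 20 ≡ 13; y = λ·(10 - 13) - 7 ≡ 5. → (13, 5)

(13, 5)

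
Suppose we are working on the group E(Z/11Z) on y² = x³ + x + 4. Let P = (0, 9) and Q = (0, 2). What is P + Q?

The two points share x = 0 and their y-coordinates satisfy 9 + 2 ≡ 0 (mod 11), so they are inverses. Their sum is O.

O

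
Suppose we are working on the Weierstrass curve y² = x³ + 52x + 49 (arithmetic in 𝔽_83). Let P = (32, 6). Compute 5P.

(79, 21)

Repeated addition: build up to 5P.
2P: tangent at (32, 6): λ = (3·32² + 52)/(2·6) ≡ 53/12. 12⁻¹ ≡ 7 (mod 83), so λ ≡ 53·7 ≡ 39.
  x = λ² - 32 - 32 = 1521 - 64 ≡ 46; y = λ·(32 - 46) - 6 ≡ 29. → (46, 29)
3P: (46, 29) + (32, 6). λ = (6 - 29)/(32 - 46) ≡ 60/69 mod 83. 69⁻¹ ≡ 77 (mod 83) since 69·77 = 5313 ≡ 1, so λ ≡ 55.
  x = λ² - 46 - 32 = 3025 - 78 ≡ 42; y = λ·(46 - 42) - 29 ≡ 25. → (42, 25)
4P: (42, 25) + (32, 6). λ = (6 - 25)/(32 - 42) ≡ 64/73 mod 83. 73⁻¹ ≡ 58 (mod 83), so λ ≡ 60.
  x = λ² - 42 - 32 = 3600 - 74 ≡ 40; y = λ·(42 - 40) - 25 ≡ 12. → (40, 12)
5P: (40, 12) + (32, 6). λ = (6 - 12)/(32 - 40) ≡ 77/75 mod 83. 75⁻¹ ≡ 31 (mod 83), so λ ≡ 63.
  x = λ² - 40 - 32 = 3969 - 72 ≡ 79; y = λ·(40 - 79) - 12 ≡ 21. → (79, 21)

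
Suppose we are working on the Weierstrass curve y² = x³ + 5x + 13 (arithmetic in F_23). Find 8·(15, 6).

(8, 17)

Write G = (15, 6).
Repeated addition: build up to 8G.
2G: tangent at (15, 6): λ = (3·15² + 5)/(2·6) ≡ 13/12. 12⁻¹ ≡ 2 (mod 23), so λ ≡ 13·2 ≡ 3.
  x = λ² - 15 - 15 = 9 - 30 ≡ 2; y = λ·(15 - 2) - 6 ≡ 10. → (2, 10)
3G: (2, 10) + (15, 6). λ = (6 - 10)/(15 - 2) ≡ 19/13 mod 23. 13⁻¹ ≡ 16 (mod 23) since 13·16 = 208 ≡ 1, so λ ≡ 5.
  x = λ² - 2 - 15 = 25 - 17 ≡ 8; y = λ·(2 - 8) - 10 ≡ 6. → (8, 6)
4G: (8, 6) + (15, 6). λ = (6 - 6)/(15 - 8) ≡ 0/7 mod 23. 7⁻¹ ≡ 10 (mod 23), so λ ≡ 0.
  x = λ² - 8 - 15 = 0 - 23 ≡ 0; y = λ·(8 - 0) - 6 ≡ 17. → (0, 17)
5G: (0, 17) + (15, 6). λ = (6 - 17)/(15 - 0) ≡ 12/15 mod 23. 15⁻¹ ≡ 20 (mod 23) since 15·20 = 300 ≡ 1, so λ ≡ 10.
  x = λ² - 0 - 15 = 100 - 15 ≡ 16; y = λ·(0 - 16) - 17 ≡ 7. → (16, 7)
6G: (16, 7) + (15, 6). λ = (6 - 7)/(15 - 16) ≡ 22/22 mod 23. 22⁻¹ ≡ 22 (mod 23), so λ ≡ 1.
  x = λ² - 16 - 15 = 1 - 31 ≡ 16; y = λ·(16 - 16) - 7 ≡ 16. → (16, 16)
7G: (16, 16) + (15, 6). λ = (6 - 16)/(15 - 16) ≡ 13/22 mod 23. 22⁻¹ ≡ 22 (mod 23), so λ ≡ 10.
  x = λ² - 16 - 15 = 100 - 31 ≡ 0; y = λ·(16 - 0) - 16 ≡ 6. → (0, 6)
8G: (0, 6) + (15, 6). λ = (6 - 6)/(15 - 0) ≡ 0/15 mod 23. 15⁻¹ ≡ 20 (mod 23), so λ ≡ 0.
  x = λ² - 0 - 15 = 0 - 15 ≡ 8; y = λ·(0 - 8) - 6 ≡ 17. → (8, 17)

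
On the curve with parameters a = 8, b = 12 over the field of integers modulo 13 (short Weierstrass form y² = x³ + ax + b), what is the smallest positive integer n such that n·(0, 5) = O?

2P: tangent at (0, 5): λ = (3·0² + 8)/(2·5) ≡ 8/10. 10⁻¹ ≡ 4 (mod 13) since 10·4 = 40 ≡ 1, so λ ≡ 8·4 ≡ 6.
  x = λ² - 0 - 0 = 36 - 0 ≡ 10; y = λ·(0 - 10) - 5 ≡ 0. → (10, 0)
3P: (10, 0) + (0, 5). λ = (5 - 0)/(0 - 10) ≡ 5/3 mod 13. 3⁻¹ ≡ 9 (mod 13) since 3·9 = 27 ≡ 1, so λ ≡ 6.
  x = λ² - 10 - 0 = 36 - 10 ≡ 0; y = λ·(10 - 0) - 0 ≡ 8. → (0, 8)
4P: (0, 8) + (0, 5): same x and y₁ ≡ -y₂, so the sum is O.
4P = O, so the order is 4.

4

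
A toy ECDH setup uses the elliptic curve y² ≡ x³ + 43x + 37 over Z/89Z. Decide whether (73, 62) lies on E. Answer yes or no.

no

y² = 62² ≡ 17; x³ + 43x + 37 = 392193 ≡ 59 (mod 89). 17 ≠ 59.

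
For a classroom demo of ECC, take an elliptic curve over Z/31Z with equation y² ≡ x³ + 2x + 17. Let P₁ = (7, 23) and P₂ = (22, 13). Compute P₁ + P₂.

(30, 13)

(7, 23) + (22, 13). λ = (13 - 23)/(22 - 7) ≡ 21/15 mod 31. 15⁻¹ ≡ 29 (mod 31) since 15·29 = 435 ≡ 1, so λ ≡ 20.
  x = λ² - 7 - 22 = 400 - 29 ≡ 30; y = λ·(7 - 30) - 23 ≡ 13. → (30, 13)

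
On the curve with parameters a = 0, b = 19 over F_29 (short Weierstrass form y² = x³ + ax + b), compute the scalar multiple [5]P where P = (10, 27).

Double-and-add on 5 = (101)₂. Start with P = (10, 27) for the leading 1-bit.
double: tangent at (10, 27): λ = (3·10² + 0)/(2·27) ≡ 10/25. 25⁻¹ ≡ 7 (mod 29) since 25·7 = 175 ≡ 1, so λ ≡ 10·7 ≡ 12.
  x = λ² - 10 - 10 = 144 - 20 ≡ 8; y = λ·(10 - 8) - 27 ≡ 26. → (8, 26)
double: tangent at (8, 26): λ = (3·8² + 0)/(2·26) ≡ 18/23. 23⁻¹ ≡ 24 (mod 29), so λ ≡ 18·24 ≡ 26.
  x = λ² - 8 - 8 = 676 - 16 ≡ 22; y = λ·(8 - 22) - 26 ≡ 16. → (22, 16)
add P: (22, 16) + (10, 27). λ = (27 - 16)/(10 - 22) ≡ 11/17 mod 29. 17⁻¹ ≡ 12 (mod 29), so λ ≡ 16.
  x = λ² - 22 - 10 = 256 - 32 ≡ 21; y = λ·(22 - 21) - 16 ≡ 0. → (21, 0)

(21, 0)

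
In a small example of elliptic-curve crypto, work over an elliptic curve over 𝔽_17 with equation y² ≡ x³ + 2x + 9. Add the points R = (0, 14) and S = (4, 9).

(0, 14) + (4, 9). λ = (9 - 14)/(4 - 0) ≡ 12/4 mod 17. 4⁻¹ ≡ 13 (mod 17), so λ ≡ 3.
  x = λ² - 0 - 4 = 9 - 4 ≡ 5; y = λ·(0 - 5) - 14 ≡ 5. → (5, 5)

(5, 5)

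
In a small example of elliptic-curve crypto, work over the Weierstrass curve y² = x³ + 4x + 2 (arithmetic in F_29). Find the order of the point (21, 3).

2P: tangent at (21, 3): λ = (3·21² + 4)/(2·3) ≡ 22/6. 6⁻¹ ≡ 5 (mod 29), so λ ≡ 22·5 ≡ 23.
  x = λ² - 21 - 21 = 529 - 42 ≡ 23; y = λ·(21 - 23) - 3 ≡ 9. → (23, 9)
3P: (23, 9) + (21, 3). λ = (3 - 9)/(21 - 23) ≡ 23/27 mod 29. 27⁻¹ ≡ 14 (mod 29) since 27·14 = 378 ≡ 1, so λ ≡ 3.
  x = λ² - 23 - 21 = 9 - 44 ≡ 23; y = λ·(23 - 23) - 9 ≡ 20. → (23, 20)
4P: (23, 20) + (21, 3). λ = (3 - 20)/(21 - 23) ≡ 12/27 mod 29. 27⁻¹ ≡ 14 (mod 29), so λ ≡ 23.
  x = λ² - 23 - 21 = 529 - 44 ≡ 21; y = λ·(23 - 21) - 20 ≡ 26. → (21, 26)
5P: (21, 26) + (21, 3): same x and y₁ ≡ -y₂, so the sum is the point at infinity.
5P = the point at infinity, so the order is 5.

5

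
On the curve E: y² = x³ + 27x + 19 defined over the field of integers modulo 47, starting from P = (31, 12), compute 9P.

(1, 0)

Repeated addition: build up to 9P.
2P: tangent at (31, 12): λ = (3·31² + 27)/(2·12) ≡ 43/24. 24⁻¹ ≡ 2 (mod 47) since 24·2 = 48 ≡ 1, so λ ≡ 43·2 ≡ 39.
  x = λ² - 31 - 31 = 1521 - 62 ≡ 2; y = λ·(31 - 2) - 12 ≡ 38. → (2, 38)
3P: (2, 38) + (31, 12). λ = (12 - 38)/(31 - 2) ≡ 21/29 mod 47. 29⁻¹ ≡ 13 (mod 47), so λ ≡ 38.
  x = λ² - 2 - 31 = 1444 - 33 ≡ 1; y = λ·(2 - 1) - 38 ≡ 0. → (1, 0)
4P: (1, 0) + (31, 12). λ = (12 - 0)/(31 - 1) ≡ 12/30 mod 47. 30⁻¹ ≡ 11 (mod 47), so λ ≡ 38.
  x = λ² - 1 - 31 = 1444 - 32 ≡ 2; y = λ·(1 - 2) - 0 ≡ 9. → (2, 9)
5P: (2, 9) + (31, 12). λ = (12 - 9)/(31 - 2) ≡ 3/29 mod 47. 29⁻¹ ≡ 13 (mod 47), so λ ≡ 39.
  x = λ² - 2 - 31 = 1521 - 33 ≡ 31; y = λ·(2 - 31) - 9 ≡ 35. → (31, 35)
6P: (31, 35) + (31, 12): same x and y₁ ≡ -y₂, so the sum is O.
7P: O + (31, 12) = (31, 12) (identity).
8P: tangent at (31, 12): λ = (3·31² + 27)/(2·12) ≡ 43/24. 24⁻¹ ≡ 2 (mod 47), so λ ≡ 43·2 ≡ 39.
  x = λ² - 31 - 31 = 1521 - 62 ≡ 2; y = λ·(31 - 2) - 12 ≡ 38. → (2, 38)
9P: (2, 38) + (31, 12). λ = (12 - 38)/(31 - 2) ≡ 21/29 mod 47. 29⁻¹ ≡ 13 (mod 47), so λ ≡ 38.
  x = λ² - 2 - 31 = 1444 - 33 ≡ 1; y = λ·(2 - 1) - 38 ≡ 0. → (1, 0)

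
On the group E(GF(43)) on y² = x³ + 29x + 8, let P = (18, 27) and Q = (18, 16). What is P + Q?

The two points share x = 18 and their y-coordinates satisfy 27 + 16 ≡ 0 (mod 43), so they are inverses. Their sum is the point at infinity.

O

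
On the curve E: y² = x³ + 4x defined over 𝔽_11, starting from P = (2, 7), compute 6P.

(0, 0)

Double-and-add on 6 = (110)₂. Start with P = (2, 7) for the leading 1-bit.
double: tangent at (2, 7): λ = (3·2² + 4)/(2·7) ≡ 5/3. 3⁻¹ ≡ 4 (mod 11), so λ ≡ 5·4 ≡ 9.
  x = λ² - 2 - 2 = 81 - 4 ≡ 0; y = λ·(2 - 0) - 7 ≡ 0. → (0, 0)
add P: (0, 0) + (2, 7). λ = (7 - 0)/(2 - 0) ≡ 7/2 mod 11. 2⁻¹ ≡ 6 (mod 11) since 2·6 = 12 ≡ 1, so λ ≡ 9.
  x = λ² - 0 - 2 = 81 - 2 ≡ 2; y = λ·(0 - 2) - 0 ≡ 4. → (2, 4)
double: tangent at (2, 4): λ = (3·2² + 4)/(2·4) ≡ 5/8. 8⁻¹ ≡ 7 (mod 11), so λ ≡ 5·7 ≡ 2.
  x = λ² - 2 - 2 = 4 - 4 ≡ 0; y = λ·(2 - 0) - 4 ≡ 0. → (0, 0)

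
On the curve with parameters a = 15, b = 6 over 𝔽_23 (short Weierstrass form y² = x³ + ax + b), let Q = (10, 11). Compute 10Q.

(20, 16)

Double-and-add on 10 = (1010)₂. Start with Q = (10, 11) for the leading 1-bit.
double: tangent at (10, 11): λ = (3·10² + 15)/(2·11) ≡ 16/22. 22⁻¹ ≡ 22 (mod 23) since 22·22 = 484 ≡ 1, so λ ≡ 16·22 ≡ 7.
  x = λ² - 10 - 10 = 49 - 20 ≡ 6; y = λ·(10 - 6) - 11 ≡ 17. → (6, 17)
double: tangent at (6, 17): λ = (3·6² + 15)/(2·17) ≡ 8/11. 11⁻¹ ≡ 21 (mod 23), so λ ≡ 8·21 ≡ 7.
  x = λ² - 6 - 6 = 49 - 12 ≡ 14; y = λ·(6 - 14) - 17 ≡ 19. → (14, 19)
add Q: (14, 19) + (10, 11). λ = (11 - 19)/(10 - 14) ≡ 15/19 mod 23. 19⁻¹ ≡ 17 (mod 23), so λ ≡ 2.
  x = λ² - 14 - 10 = 4 - 24 ≡ 3; y = λ·(14 - 3) - 19 ≡ 3. → (3, 3)
double: tangent at (3, 3): λ = (3·3² + 15)/(2·3) ≡ 19/6. 6⁻¹ ≡ 4 (mod 23) since 6·4 = 24 ≡ 1, so λ ≡ 19·4 ≡ 7.
  x = λ² - 3 - 3 = 49 - 6 ≡ 20; y = λ·(3 - 20) - 3 ≡ 16. → (20, 16)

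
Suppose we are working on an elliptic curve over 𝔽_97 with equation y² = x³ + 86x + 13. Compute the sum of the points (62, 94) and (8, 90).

(62, 3)

(62, 94) + (8, 90). λ = (90 - 94)/(8 - 62) ≡ 93/43 mod 97. 43⁻¹ ≡ 88 (mod 97) since 43·88 = 3784 ≡ 1, so λ ≡ 36.
  x = λ² - 62 - 8 = 1296 - 70 ≡ 62; y = λ·(62 - 62) - 94 ≡ 3. → (62, 3)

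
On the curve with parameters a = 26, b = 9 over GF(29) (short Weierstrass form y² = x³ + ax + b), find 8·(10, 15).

Write G = (10, 15).
Double-and-add on 8 = (1000)₂. Start with G = (10, 15) for the leading 1-bit.
double: tangent at (10, 15): λ = (3·10² + 26)/(2·15) ≡ 7/1. 1⁻¹ ≡ 1 (mod 29) since 1·1 = 1 ≡ 1, so λ ≡ 7·1 ≡ 7.
  x = λ² - 10 - 10 = 49 - 20 ≡ 0; y = λ·(10 - 0) - 15 ≡ 26. → (0, 26)
double: tangent at (0, 26): λ = (3·0² + 26)/(2·26) ≡ 26/23. 23⁻¹ ≡ 24 (mod 29), so λ ≡ 26·24 ≡ 15.
  x = λ² - 0 - 0 = 225 - 0 ≡ 22; y = λ·(0 - 22) - 26 ≡ 21. → (22, 21)
double: tangent at (22, 21): λ = (3·22² + 26)/(2·21) ≡ 28/13. 13⁻¹ ≡ 9 (mod 29), so λ ≡ 28·9 ≡ 20.
  x = λ² - 22 - 22 = 400 - 44 ≡ 8; y = λ·(22 - 8) - 21 ≡ 27. → (8, 27)

(8, 27)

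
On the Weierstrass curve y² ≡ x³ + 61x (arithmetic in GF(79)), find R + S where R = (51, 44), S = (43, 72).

(51, 44) + (43, 72). λ = (72 - 44)/(43 - 51) ≡ 28/71 mod 79. 71⁻¹ ≡ 69 (mod 79) since 71·69 = 4899 ≡ 1, so λ ≡ 36.
  x = λ² - 51 - 43 = 1296 - 94 ≡ 17; y = λ·(51 - 17) - 44 ≡ 74. → (17, 74)

(17, 74)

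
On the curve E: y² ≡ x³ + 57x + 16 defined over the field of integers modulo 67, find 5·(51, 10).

(37, 7)

Write G = (51, 10).
Double-and-add on 5 = (101)₂. Start with G = (51, 10) for the leading 1-bit.
double: tangent at (51, 10): λ = (3·51² + 57)/(2·10) ≡ 21/20. 20⁻¹ ≡ 57 (mod 67), so λ ≡ 21·57 ≡ 58.
  x = λ² - 51 - 51 = 3364 - 102 ≡ 46; y = λ·(51 - 46) - 10 ≡ 12. → (46, 12)
double: tangent at (46, 12): λ = (3·46² + 57)/(2·12) ≡ 40/24. 24⁻¹ ≡ 14 (mod 67) since 24·14 = 336 ≡ 1, so λ ≡ 40·14 ≡ 24.
  x = λ² - 46 - 46 = 576 - 92 ≡ 15; y = λ·(46 - 15) - 12 ≡ 62. → (15, 62)
add G: (15, 62) + (51, 10). λ = (10 - 62)/(51 - 15) ≡ 15/36 mod 67. 36⁻¹ ≡ 54 (mod 67) since 36·54 = 1944 ≡ 1, so λ ≡ 6.
  x = λ² - 15 - 51 = 36 - 66 ≡ 37; y = λ·(15 - 37) - 62 ≡ 7. → (37, 7)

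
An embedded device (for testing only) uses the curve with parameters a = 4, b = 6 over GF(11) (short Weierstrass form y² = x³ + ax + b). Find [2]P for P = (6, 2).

(2, 0)

tangent at (6, 2): λ = (3·6² + 4)/(2·2) ≡ 2/4. 4⁻¹ ≡ 3 (mod 11), so λ ≡ 2·3 ≡ 6.
  x = λ² - 6 - 6 = 36 - 12 ≡ 2; y = λ·(6 - 2) - 2 ≡ 0. → (2, 0)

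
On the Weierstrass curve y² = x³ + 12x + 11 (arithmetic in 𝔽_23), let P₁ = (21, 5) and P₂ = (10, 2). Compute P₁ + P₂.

(5, 14)

(21, 5) + (10, 2). λ = (2 - 5)/(10 - 21) ≡ 20/12 mod 23. 12⁻¹ ≡ 2 (mod 23), so λ ≡ 17.
  x = λ² - 21 - 10 = 289 - 31 ≡ 5; y = λ·(21 - 5) - 5 ≡ 14. → (5, 14)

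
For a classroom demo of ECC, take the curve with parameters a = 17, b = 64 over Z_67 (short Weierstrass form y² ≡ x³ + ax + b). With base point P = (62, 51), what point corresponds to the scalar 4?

Repeated addition: build up to 4P.
2P: tangent at (62, 51): λ = (3·62² + 17)/(2·51) ≡ 25/35. 35⁻¹ ≡ 23 (mod 67), so λ ≡ 25·23 ≡ 39.
  x = λ² - 62 - 62 = 1521 - 124 ≡ 57; y = λ·(62 - 57) - 51 ≡ 10. → (57, 10)
3P: (57, 10) + (62, 51). λ = (51 - 10)/(62 - 57) ≡ 41/5 mod 67. 5⁻¹ ≡ 27 (mod 67), so λ ≡ 35.
  x = λ² - 57 - 62 = 1225 - 119 ≡ 34; y = λ·(57 - 34) - 10 ≡ 58. → (34, 58)
4P: (34, 58) + (62, 51). λ = (51 - 58)/(62 - 34) ≡ 60/28 mod 67. 28⁻¹ ≡ 12 (mod 67), so λ ≡ 50.
  x = λ² - 34 - 62 = 2500 - 96 ≡ 59; y = λ·(34 - 59) - 58 ≡ 32. → (59, 32)

(59, 32)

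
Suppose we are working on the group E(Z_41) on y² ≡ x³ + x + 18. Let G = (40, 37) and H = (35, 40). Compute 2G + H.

First 2G:
Repeated addition: build up to 2G.
2G: tangent at (40, 37): λ = (3·40² + 1)/(2·37) ≡ 4/33. 33⁻¹ ≡ 5 (mod 41), so λ ≡ 4·5 ≡ 20.
  x = λ² - 40 - 40 = 400 - 80 ≡ 33; y = λ·(40 - 33) - 37 ≡ 21. → (33, 21)
2G = (33, 21).
Finally 2G + H:
(33, 21) + (35, 40). λ = (40 - 21)/(35 - 33) ≡ 19/2 mod 41. 2⁻¹ ≡ 21 (mod 41), so λ ≡ 30.
  x = λ² - 33 - 35 = 900 - 68 ≡ 12; y = λ·(33 - 12) - 21 ≡ 35. → (12, 35)

(12, 35)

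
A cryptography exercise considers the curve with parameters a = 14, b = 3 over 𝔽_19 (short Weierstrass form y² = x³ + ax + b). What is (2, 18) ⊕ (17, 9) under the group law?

(2, 18) + (17, 9). λ = (9 - 18)/(17 - 2) ≡ 10/15 mod 19. 15⁻¹ ≡ 14 (mod 19), so λ ≡ 7.
  x = λ² - 2 - 17 = 49 - 19 ≡ 11; y = λ·(2 - 11) - 18 ≡ 14. → (11, 14)

(11, 14)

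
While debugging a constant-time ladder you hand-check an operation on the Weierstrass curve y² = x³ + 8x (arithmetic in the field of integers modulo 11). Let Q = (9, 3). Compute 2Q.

(9, 8)

tangent at (9, 3): λ = (3·9² + 8)/(2·3) ≡ 9/6. 6⁻¹ ≡ 2 (mod 11), so λ ≡ 9·2 ≡ 7.
  x = λ² - 9 - 9 = 49 - 18 ≡ 9; y = λ·(9 - 9) - 3 ≡ 8. → (9, 8)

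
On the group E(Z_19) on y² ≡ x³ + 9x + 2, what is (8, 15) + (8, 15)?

(4, 8)

tangent at (8, 15): λ = (3·8² + 9)/(2·15) ≡ 11/11. 11⁻¹ ≡ 7 (mod 19), so λ ≡ 11·7 ≡ 1.
  x = λ² - 8 - 8 = 1 - 16 ≡ 4; y = λ·(8 - 4) - 15 ≡ 8. → (4, 8)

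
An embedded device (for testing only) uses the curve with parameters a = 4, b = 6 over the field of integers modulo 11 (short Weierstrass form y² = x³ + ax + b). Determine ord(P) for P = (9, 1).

4

2P: tangent at (9, 1): λ = (3·9² + 4)/(2·1) ≡ 5/2. 2⁻¹ ≡ 6 (mod 11), so λ ≡ 5·6 ≡ 8.
  x = λ² - 9 - 9 = 64 - 18 ≡ 2; y = λ·(9 - 2) - 1 ≡ 0. → (2, 0)
3P: (2, 0) + (9, 1). λ = (1 - 0)/(9 - 2) ≡ 1/7 mod 11. 7⁻¹ ≡ 8 (mod 11) since 7·8 = 56 ≡ 1, so λ ≡ 8.
  x = λ² - 2 - 9 = 64 - 11 ≡ 9; y = λ·(2 - 9) - 0 ≡ 10. → (9, 10)
4P: (9, 10) + (9, 1): same x and y₁ ≡ -y₂, so the sum is ∞.
4P = ∞, so the order is 4.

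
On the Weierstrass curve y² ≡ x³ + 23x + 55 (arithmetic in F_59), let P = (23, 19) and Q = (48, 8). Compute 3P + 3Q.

(41, 57)

First 3P:
Repeated addition: build up to 3P.
2P: tangent at (23, 19): λ = (3·23² + 23)/(2·19) ≡ 17/38. 38⁻¹ ≡ 14 (mod 59), so λ ≡ 17·14 ≡ 2.
  x = λ² - 23 - 23 = 4 - 46 ≡ 17; y = λ·(23 - 17) - 19 ≡ 52. → (17, 52)
3P: (17, 52) + (23, 19). λ = (19 - 52)/(23 - 17) ≡ 26/6 mod 59. 6⁻¹ ≡ 10 (mod 59), so λ ≡ 24.
  x = λ² - 17 - 23 = 576 - 40 ≡ 5; y = λ·(17 - 5) - 52 ≡ 0. → (5, 0)
3P = (5, 0).
Next 3Q:
Repeated addition: build up to 3Q.
2Q: tangent at (48, 8): λ = (3·48² + 23)/(2·8) ≡ 32/16. 16⁻¹ ≡ 48 (mod 59), so λ ≡ 32·48 ≡ 2.
  x = λ² - 48 - 48 = 4 - 96 ≡ 26; y = λ·(48 - 26) - 8 ≡ 36. → (26, 36)
3Q: (26, 36) + (48, 8). λ = (8 - 36)/(48 - 26) ≡ 31/22 mod 59. 22⁻¹ ≡ 51 (mod 59), so λ ≡ 47.
  x = λ² - 26 - 48 = 2209 - 74 ≡ 11; y = λ·(26 - 11) - 36 ≡ 20. → (11, 20)
3Q = (11, 20).
Finally 3P + 3Q:
(5, 0) + (11, 20). λ = (20 - 0)/(11 - 5) ≡ 20/6 mod 59. 6⁻¹ ≡ 10 (mod 59) since 6·10 = 60 ≡ 1, so λ ≡ 23.
  x = λ² - 5 - 11 = 529 - 16 ≡ 41; y = λ·(5 - 41) - 0 ≡ 57. → (41, 57)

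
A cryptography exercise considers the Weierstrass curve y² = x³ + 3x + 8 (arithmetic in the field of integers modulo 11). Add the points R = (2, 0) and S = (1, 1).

(2, 0) + (1, 1). λ = (1 - 0)/(1 - 2) ≡ 1/10 mod 11. 10⁻¹ ≡ 10 (mod 11) since 10·10 = 100 ≡ 1, so λ ≡ 10.
  x = λ² - 2 - 1 = 100 - 3 ≡ 9; y = λ·(2 - 9) - 0 ≡ 7. → (9, 7)

(9, 7)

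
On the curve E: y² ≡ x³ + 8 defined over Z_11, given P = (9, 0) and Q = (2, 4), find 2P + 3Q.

First 2P:
Repeated addition: build up to 2P.
2P: (9, 0) + (9, 0): same x and y₁ ≡ -y₂, so the sum is ∞.
2P = ∞.
Next 3Q:
Repeated addition: build up to 3Q.
2Q: tangent at (2, 4): λ = (3·2² + 0)/(2·4) ≡ 1/8. 8⁻¹ ≡ 7 (mod 11) since 8·7 = 56 ≡ 1, so λ ≡ 1·7 ≡ 7.
  x = λ² - 2 - 2 = 49 - 4 ≡ 1; y = λ·(2 - 1) - 4 ≡ 3. → (1, 3)
3Q: (1, 3) + (2, 4). λ = (4 - 3)/(2 - 1) ≡ 1/1 mod 11. 1⁻¹ ≡ 1 (mod 11), so λ ≡ 1.
  x = λ² - 1 - 2 = 1 - 3 ≡ 9; y = λ·(1 - 9) - 3 ≡ 0. → (9, 0)
3Q = (9, 0).
Finally 2P + 3Q:
∞ + (9, 0) = (9, 0) (identity).

(9, 0)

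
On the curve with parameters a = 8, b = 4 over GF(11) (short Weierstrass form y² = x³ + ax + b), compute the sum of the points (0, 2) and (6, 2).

(5, 9)

(0, 2) + (6, 2). λ = (2 - 2)/(6 - 0) ≡ 0/6 mod 11. 6⁻¹ ≡ 2 (mod 11), so λ ≡ 0.
  x = λ² - 0 - 6 = 0 - 6 ≡ 5; y = λ·(0 - 5) - 2 ≡ 9. → (5, 9)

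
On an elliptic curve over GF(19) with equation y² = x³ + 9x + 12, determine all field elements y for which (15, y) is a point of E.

8, 11

x³ + 9x + 12 = 3522 ≡ 7 (mod 19).
Square roots of 7 mod 19: 8 and 11 (since 8² = 64 ≡ 7).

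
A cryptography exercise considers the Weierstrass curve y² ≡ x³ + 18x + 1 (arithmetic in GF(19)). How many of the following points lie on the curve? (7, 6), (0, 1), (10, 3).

(7, 6): 6² ≡ 17, rhs ≡ 14 → off.
(0, 1): 1² ≡ 1, rhs ≡ 1 → on.
(10, 3): 3² ≡ 9, rhs ≡ 3 → off.

1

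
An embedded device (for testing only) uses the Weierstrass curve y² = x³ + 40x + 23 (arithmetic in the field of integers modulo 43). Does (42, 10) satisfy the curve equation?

no

y² = 10² ≡ 14; x³ + 40x + 23 = 75791 ≡ 25 (mod 43). 14 ≠ 25.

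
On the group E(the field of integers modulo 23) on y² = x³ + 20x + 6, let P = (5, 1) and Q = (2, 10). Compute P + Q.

(5, 1) + (2, 10). λ = (10 - 1)/(2 - 5) ≡ 9/20 mod 23. 20⁻¹ ≡ 15 (mod 23), so λ ≡ 20.
  x = λ² - 5 - 2 = 400 - 7 ≡ 2; y = λ·(5 - 2) - 1 ≡ 13. → (2, 13)

(2, 13)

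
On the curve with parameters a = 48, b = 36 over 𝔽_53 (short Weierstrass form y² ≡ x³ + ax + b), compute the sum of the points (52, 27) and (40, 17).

(25, 22)

(52, 27) + (40, 17). λ = (17 - 27)/(40 - 52) ≡ 43/41 mod 53. 41⁻¹ ≡ 22 (mod 53), so λ ≡ 45.
  x = λ² - 52 - 40 = 2025 - 92 ≡ 25; y = λ·(52 - 25) - 27 ≡ 22. → (25, 22)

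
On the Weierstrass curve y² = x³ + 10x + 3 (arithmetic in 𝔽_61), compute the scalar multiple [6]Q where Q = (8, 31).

(46, 57)

Double-and-add on 6 = (110)₂. Start with Q = (8, 31) for the leading 1-bit.
double: tangent at (8, 31): λ = (3·8² + 10)/(2·31) ≡ 19/1. 1⁻¹ ≡ 1 (mod 61), so λ ≡ 19·1 ≡ 19.
  x = λ² - 8 - 8 = 361 - 16 ≡ 40; y = λ·(8 - 40) - 31 ≡ 32. → (40, 32)
add Q: (40, 32) + (8, 31). λ = (31 - 32)/(8 - 40) ≡ 60/29 mod 61. 29⁻¹ ≡ 40 (mod 61), so λ ≡ 21.
  x = λ² - 40 - 8 = 441 - 48 ≡ 27; y = λ·(40 - 27) - 32 ≡ 58. → (27, 58)
double: tangent at (27, 58): λ = (3·27² + 10)/(2·58) ≡ 1/55. 55⁻¹ ≡ 10 (mod 61), so λ ≡ 1·10 ≡ 10.
  x = λ² - 27 - 27 = 100 - 54 ≡ 46; y = λ·(27 - 46) - 58 ≡ 57. → (46, 57)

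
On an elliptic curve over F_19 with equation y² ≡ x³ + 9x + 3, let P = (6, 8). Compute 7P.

Repeated addition: build up to 7P.
2P: tangent at (6, 8): λ = (3·6² + 9)/(2·8) ≡ 3/16. 16⁻¹ ≡ 6 (mod 19), so λ ≡ 3·6 ≡ 18.
  x = λ² - 6 - 6 = 324 - 12 ≡ 8; y = λ·(6 - 8) - 8 ≡ 13. → (8, 13)
3P: (8, 13) + (6, 8). λ = (8 - 13)/(6 - 8) ≡ 14/17 mod 19. 17⁻¹ ≡ 9 (mod 19), so λ ≡ 12.
  x = λ² - 8 - 6 = 144 - 14 ≡ 16; y = λ·(8 - 16) - 13 ≡ 5. → (16, 5)
4P: (16, 5) + (6, 8). λ = (8 - 5)/(6 - 16) ≡ 3/9 mod 19. 9⁻¹ ≡ 17 (mod 19), so λ ≡ 13.
  x = λ² - 16 - 6 = 169 - 22 ≡ 14; y = λ·(16 - 14) - 5 ≡ 2. → (14, 2)
5P: (14, 2) + (6, 8). λ = (8 - 2)/(6 - 14) ≡ 6/11 mod 19. 11⁻¹ ≡ 7 (mod 19) since 11·7 = 77 ≡ 1, so λ ≡ 4.
  x = λ² - 14 - 6 = 16 - 20 ≡ 15; y = λ·(14 - 15) - 2 ≡ 13. → (15, 13)
6P: (15, 13) + (6, 8). λ = (8 - 13)/(6 - 15) ≡ 14/10 mod 19. 10⁻¹ ≡ 2 (mod 19), so λ ≡ 9.
  x = λ² - 15 - 6 = 81 - 21 ≡ 3; y = λ·(15 - 3) - 13 ≡ 0. → (3, 0)
7P: (3, 0) + (6, 8). λ = (8 - 0)/(6 - 3) ≡ 8/3 mod 19. 3⁻¹ ≡ 13 (mod 19), so λ ≡ 9.
  x = λ² - 3 - 6 = 81 - 9 ≡ 15; y = λ·(3 - 15) - 0 ≡ 6. → (15, 6)

(15, 6)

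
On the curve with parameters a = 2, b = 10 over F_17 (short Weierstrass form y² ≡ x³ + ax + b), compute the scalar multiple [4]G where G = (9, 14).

Repeated addition: build up to 4G.
2G: tangent at (9, 14): λ = (3·9² + 2)/(2·14) ≡ 7/11. 11⁻¹ ≡ 14 (mod 17), so λ ≡ 7·14 ≡ 13.
  x = λ² - 9 - 9 = 169 - 18 ≡ 15; y = λ·(9 - 15) - 14 ≡ 10. → (15, 10)
3G: (15, 10) + (9, 14). λ = (14 - 10)/(9 - 15) ≡ 4/11 mod 17. 11⁻¹ ≡ 14 (mod 17), so λ ≡ 5.
  x = λ² - 15 - 9 = 25 - 24 ≡ 1; y = λ·(15 - 1) - 10 ≡ 9. → (1, 9)
4G: (1, 9) + (9, 14). λ = (14 - 9)/(9 - 1) ≡ 5/8 mod 17. 8⁻¹ ≡ 15 (mod 17), so λ ≡ 7.
  x = λ² - 1 - 9 = 49 - 10 ≡ 5; y = λ·(1 - 5) - 9 ≡ 14. → (5, 14)

(5, 14)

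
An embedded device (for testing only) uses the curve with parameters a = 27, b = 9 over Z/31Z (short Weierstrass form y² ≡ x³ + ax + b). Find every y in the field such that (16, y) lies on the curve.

none

x³ + 27x + 9 = 4537 ≡ 11 (mod 31).
11 is a non-residue mod 31; no y exists.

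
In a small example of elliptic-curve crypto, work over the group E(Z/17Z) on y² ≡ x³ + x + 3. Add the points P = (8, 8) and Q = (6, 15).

(11, 11)

(8, 8) + (6, 15). λ = (15 - 8)/(6 - 8) ≡ 7/15 mod 17. 15⁻¹ ≡ 8 (mod 17), so λ ≡ 5.
  x = λ² - 8 - 6 = 25 - 14 ≡ 11; y = λ·(8 - 11) - 8 ≡ 11. → (11, 11)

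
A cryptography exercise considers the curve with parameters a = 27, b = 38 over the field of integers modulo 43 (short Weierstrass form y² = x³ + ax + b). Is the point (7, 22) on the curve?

y² = 22² ≡ 11; x³ + 27x + 38 = 570 ≡ 11 (mod 43). 11 = 11.

yes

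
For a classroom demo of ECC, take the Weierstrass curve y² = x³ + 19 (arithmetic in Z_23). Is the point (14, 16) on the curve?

yes

y² = 16² ≡ 3; x³ + 0x + 19 = 2763 ≡ 3 (mod 23). 3 = 3.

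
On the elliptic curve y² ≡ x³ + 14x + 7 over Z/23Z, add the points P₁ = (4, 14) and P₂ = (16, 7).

(15, 2)

(4, 14) + (16, 7). λ = (7 - 14)/(16 - 4) ≡ 16/12 mod 23. 12⁻¹ ≡ 2 (mod 23), so λ ≡ 9.
  x = λ² - 4 - 16 = 81 - 20 ≡ 15; y = λ·(4 - 15) - 14 ≡ 2. → (15, 2)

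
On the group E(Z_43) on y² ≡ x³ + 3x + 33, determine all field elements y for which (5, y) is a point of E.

x³ + 3x + 33 = 173 ≡ 1 (mod 43).
Square roots of 1 mod 43: 1 and 42 (since 1² = 1 ≡ 1).

1, 42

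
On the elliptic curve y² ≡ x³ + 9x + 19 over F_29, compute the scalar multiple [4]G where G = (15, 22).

Double-and-add on 4 = (100)₂. Start with G = (15, 22) for the leading 1-bit.
double: tangent at (15, 22): λ = (3·15² + 9)/(2·22) ≡ 17/15. 15⁻¹ ≡ 2 (mod 29), so λ ≡ 17·2 ≡ 5.
  x = λ² - 15 - 15 = 25 - 30 ≡ 24; y = λ·(15 - 24) - 22 ≡ 20. → (24, 20)
double: tangent at (24, 20): λ = (3·24² + 9)/(2·20) ≡ 26/11. 11⁻¹ ≡ 8 (mod 29) since 11·8 = 88 ≡ 1, so λ ≡ 26·8 ≡ 5.
  x = λ² - 24 - 24 = 25 - 48 ≡ 6; y = λ·(24 - 6) - 20 ≡ 12. → (6, 12)

(6, 12)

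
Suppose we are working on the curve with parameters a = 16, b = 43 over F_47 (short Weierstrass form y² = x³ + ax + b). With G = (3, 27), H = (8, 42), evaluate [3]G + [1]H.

(32, 0)

First 3G:
Repeated addition: build up to 3G.
2G: tangent at (3, 27): λ = (3·3² + 16)/(2·27) ≡ 43/7. 7⁻¹ ≡ 27 (mod 47) since 7·27 = 189 ≡ 1, so λ ≡ 43·27 ≡ 33.
  x = λ² - 3 - 3 = 1089 - 6 ≡ 2; y = λ·(3 - 2) - 27 ≡ 6. → (2, 6)
3G: (2, 6) + (3, 27). λ = (27 - 6)/(3 - 2) ≡ 21/1 mod 47. 1⁻¹ ≡ 1 (mod 47), so λ ≡ 21.
  x = λ² - 2 - 3 = 441 - 5 ≡ 13; y = λ·(2 - 13) - 6 ≡ 45. → (13, 45)
3G = (13, 45).
Finally 3G + H:
(13, 45) + (8, 42). λ = (42 - 45)/(8 - 13) ≡ 44/42 mod 47. 42⁻¹ ≡ 28 (mod 47), so λ ≡ 10.
  x = λ² - 13 - 8 = 100 - 21 ≡ 32; y = λ·(13 - 32) - 45 ≡ 0. → (32, 0)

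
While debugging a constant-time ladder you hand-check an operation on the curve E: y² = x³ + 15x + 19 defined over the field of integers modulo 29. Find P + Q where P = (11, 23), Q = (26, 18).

(5, 4)

(11, 23) + (26, 18). λ = (18 - 23)/(26 - 11) ≡ 24/15 mod 29. 15⁻¹ ≡ 2 (mod 29), so λ ≡ 19.
  x = λ² - 11 - 26 = 361 - 37 ≡ 5; y = λ·(11 - 5) - 23 ≡ 4. → (5, 4)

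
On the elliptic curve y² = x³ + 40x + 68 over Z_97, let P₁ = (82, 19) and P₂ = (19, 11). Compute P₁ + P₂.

(85, 73)

(82, 19) + (19, 11). λ = (11 - 19)/(19 - 82) ≡ 89/34 mod 97. 34⁻¹ ≡ 20 (mod 97), so λ ≡ 34.
  x = λ² - 82 - 19 = 1156 - 101 ≡ 85; y = λ·(82 - 85) - 19 ≡ 73. → (85, 73)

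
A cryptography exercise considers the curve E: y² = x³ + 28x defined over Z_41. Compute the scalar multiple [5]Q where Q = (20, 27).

(39, 10)

Double-and-add on 5 = (101)₂. Start with Q = (20, 27) for the leading 1-bit.
double: tangent at (20, 27): λ = (3·20² + 28)/(2·27) ≡ 39/13. 13⁻¹ ≡ 19 (mod 41), so λ ≡ 39·19 ≡ 3.
  x = λ² - 20 - 20 = 9 - 40 ≡ 10; y = λ·(20 - 10) - 27 ≡ 3. → (10, 3)
double: tangent at (10, 3): λ = (3·10² + 28)/(2·3) ≡ 0/6. 6⁻¹ ≡ 7 (mod 41) since 6·7 = 42 ≡ 1, so λ ≡ 0·7 ≡ 0.
  x = λ² - 10 - 10 = 0 - 20 ≡ 21; y = λ·(10 - 21) - 3 ≡ 38. → (21, 38)
add Q: (21, 38) + (20, 27). λ = (27 - 38)/(20 - 21) ≡ 30/40 mod 41. 40⁻¹ ≡ 40 (mod 41) since 40·40 = 1600 ≡ 1, so λ ≡ 11.
  x = λ² - 21 - 20 = 121 - 41 ≡ 39; y = λ·(21 - 39) - 38 ≡ 10. → (39, 10)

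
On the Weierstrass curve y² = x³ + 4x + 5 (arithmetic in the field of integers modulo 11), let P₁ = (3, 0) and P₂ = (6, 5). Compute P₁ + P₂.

(6, 6)

(3, 0) + (6, 5). λ = (5 - 0)/(6 - 3) ≡ 5/3 mod 11. 3⁻¹ ≡ 4 (mod 11), so λ ≡ 9.
  x = λ² - 3 - 6 = 81 - 9 ≡ 6; y = λ·(3 - 6) - 0 ≡ 6. → (6, 6)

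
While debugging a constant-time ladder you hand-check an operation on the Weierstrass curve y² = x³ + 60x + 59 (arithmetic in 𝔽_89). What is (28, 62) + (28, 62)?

tangent at (28, 62): λ = (3·28² + 60)/(2·62) ≡ 9/35. 35⁻¹ ≡ 28 (mod 89), so λ ≡ 9·28 ≡ 74.
  x = λ² - 28 - 28 = 5476 - 56 ≡ 80; y = λ·(28 - 80) - 62 ≡ 6. → (80, 6)

(80, 6)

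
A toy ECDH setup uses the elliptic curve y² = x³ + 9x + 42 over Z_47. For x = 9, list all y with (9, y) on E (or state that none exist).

10, 37

x³ + 9x + 42 = 852 ≡ 6 (mod 47).
Square roots of 6 mod 47: 10 and 37 (since 10² = 100 ≡ 6).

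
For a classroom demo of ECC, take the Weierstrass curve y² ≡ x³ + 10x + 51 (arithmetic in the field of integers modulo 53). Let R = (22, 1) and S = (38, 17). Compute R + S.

(22, 1) + (38, 17). λ = (17 - 1)/(38 - 22) ≡ 16/16 mod 53. 16⁻¹ ≡ 10 (mod 53), so λ ≡ 1.
  x = λ² - 22 - 38 = 1 - 60 ≡ 47; y = λ·(22 - 47) - 1 ≡ 27. → (47, 27)

(47, 27)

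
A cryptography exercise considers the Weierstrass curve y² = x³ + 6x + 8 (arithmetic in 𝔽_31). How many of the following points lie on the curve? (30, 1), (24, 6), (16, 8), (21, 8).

(30, 1): 1² ≡ 1, rhs ≡ 1 → on.
(24, 6): 6² ≡ 5, rhs ≡ 26 → off.
(16, 8): 8² ≡ 2, rhs ≡ 15 → off.
(21, 8): 8² ≡ 2, rhs ≡ 2 → on.

2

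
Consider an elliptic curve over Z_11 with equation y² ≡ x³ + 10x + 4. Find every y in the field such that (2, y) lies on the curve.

none

x³ + 10x + 4 = 32 ≡ 10 (mod 11).
10 is a non-residue mod 11; no y exists.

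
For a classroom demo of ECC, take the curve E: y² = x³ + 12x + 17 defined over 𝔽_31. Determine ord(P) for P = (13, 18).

2P: tangent at (13, 18): λ = (3·13² + 12)/(2·18) ≡ 23/5. 5⁻¹ ≡ 25 (mod 31), so λ ≡ 23·25 ≡ 17.
  x = λ² - 13 - 13 = 289 - 26 ≡ 15; y = λ·(13 - 15) - 18 ≡ 10. → (15, 10)
3P: (15, 10) + (13, 18). λ = (18 - 10)/(13 - 15) ≡ 8/29 mod 31. 29⁻¹ ≡ 15 (mod 31) since 29·15 = 435 ≡ 1, so λ ≡ 27.
  x = λ² - 15 - 13 = 729 - 28 ≡ 19; y = λ·(15 - 19) - 10 ≡ 6. → (19, 6)
4P: (19, 6) + (13, 18). λ = (18 - 6)/(13 - 19) ≡ 12/25 mod 31. 25⁻¹ ≡ 5 (mod 31), so λ ≡ 29.
  x = λ² - 19 - 13 = 841 - 32 ≡ 3; y = λ·(19 - 3) - 6 ≡ 24. → (3, 24)
5P: (3, 24) + (13, 18). λ = (18 - 24)/(13 - 3) ≡ 25/10 mod 31. 10⁻¹ ≡ 28 (mod 31) since 10·28 = 280 ≡ 1, so λ ≡ 18.
  x = λ² - 3 - 13 = 324 - 16 ≡ 29; y = λ·(3 - 29) - 24 ≡ 4. → (29, 4)
6P: (29, 4) + (13, 18). λ = (18 - 4)/(13 - 29) ≡ 14/15 mod 31. 15⁻¹ ≡ 29 (mod 31) since 15·29 = 435 ≡ 1, so λ ≡ 3.
  x = λ² - 29 - 13 = 9 - 42 ≡ 29; y = λ·(29 - 29) - 4 ≡ 27. → (29, 27)
7P: (29, 27) + (13, 18). λ = (18 - 27)/(13 - 29) ≡ 22/15 mod 31. 15⁻¹ ≡ 29 (mod 31) since 15·29 = 435 ≡ 1, so λ ≡ 18.
  x = λ² - 29 - 13 = 324 - 42 ≡ 3; y = λ·(29 - 3) - 27 ≡ 7. → (3, 7)
8P: (3, 7) + (13, 18). λ = (18 - 7)/(13 - 3) ≡ 11/10 mod 31. 10⁻¹ ≡ 28 (mod 31), so λ ≡ 29.
  x = λ² - 3 - 13 = 841 - 16 ≡ 19; y = λ·(3 - 19) - 7 ≡ 25. → (19, 25)
9P: (19, 25) + (13, 18). λ = (18 - 25)/(13 - 19) ≡ 24/25 mod 31. 25⁻¹ ≡ 5 (mod 31) since 25·5 = 125 ≡ 1, so λ ≡ 27.
  x = λ² - 19 - 13 = 729 - 32 ≡ 15; y = λ·(19 - 15) - 25 ≡ 21. → (15, 21)
10P: (15, 21) + (13, 18). λ = (18 - 21)/(13 - 15) ≡ 28/29 mod 31. 29⁻¹ ≡ 15 (mod 31), so λ ≡ 17.
  x = λ² - 15 - 13 = 289 - 28 ≡ 13; y = λ·(15 - 13) - 21 ≡ 13. → (13, 13)
11P: (13, 13) + (13, 18): same x and y₁ ≡ -y₂, so the sum is 𝒪.
11P = 𝒪, so the order is 11.

11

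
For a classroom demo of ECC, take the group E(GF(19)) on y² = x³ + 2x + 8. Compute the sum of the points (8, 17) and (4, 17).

(8, 17) + (4, 17). λ = (17 - 17)/(4 - 8) ≡ 0/15 mod 19. 15⁻¹ ≡ 14 (mod 19), so λ ≡ 0.
  x = λ² - 8 - 4 = 0 - 12 ≡ 7; y = λ·(8 - 7) - 17 ≡ 2. → (7, 2)

(7, 2)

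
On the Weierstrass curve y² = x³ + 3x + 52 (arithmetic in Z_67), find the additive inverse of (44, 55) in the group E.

-(44, 55) = (44, -55 mod 67) = (44, 12).

(44, 12)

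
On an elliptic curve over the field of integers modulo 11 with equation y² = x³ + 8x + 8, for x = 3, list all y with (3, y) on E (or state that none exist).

x³ + 8x + 8 = 59 ≡ 4 (mod 11).
Square roots of 4 mod 11: 2 and 9 (since 2² = 4 ≡ 4).

2, 9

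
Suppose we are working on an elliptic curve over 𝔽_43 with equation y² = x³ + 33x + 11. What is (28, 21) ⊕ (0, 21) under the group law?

(15, 22)

(28, 21) + (0, 21). λ = (21 - 21)/(0 - 28) ≡ 0/15 mod 43. 15⁻¹ ≡ 23 (mod 43), so λ ≡ 0.
  x = λ² - 28 - 0 = 0 - 28 ≡ 15; y = λ·(28 - 15) - 21 ≡ 22. → (15, 22)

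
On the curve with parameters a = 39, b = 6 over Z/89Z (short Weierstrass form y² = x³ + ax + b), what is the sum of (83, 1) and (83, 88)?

The two points share x = 83 and their y-coordinates satisfy 1 + 88 ≡ 0 (mod 89), so they are inverses. Their sum is O.

O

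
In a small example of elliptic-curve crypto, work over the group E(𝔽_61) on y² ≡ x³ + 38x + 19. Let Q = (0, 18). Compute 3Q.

Repeated addition: build up to 3Q.
2Q: tangent at (0, 18): λ = (3·0² + 38)/(2·18) ≡ 38/36. 36⁻¹ ≡ 39 (mod 61), so λ ≡ 38·39 ≡ 18.
  x = λ² - 0 - 0 = 324 - 0 ≡ 19; y = λ·(0 - 19) - 18 ≡ 6. → (19, 6)
3Q: (19, 6) + (0, 18). λ = (18 - 6)/(0 - 19) ≡ 12/42 mod 61. 42⁻¹ ≡ 16 (mod 61) since 42·16 = 672 ≡ 1, so λ ≡ 9.
  x = λ² - 19 - 0 = 81 - 19 ≡ 1; y = λ·(19 - 1) - 6 ≡ 34. → (1, 34)

(1, 34)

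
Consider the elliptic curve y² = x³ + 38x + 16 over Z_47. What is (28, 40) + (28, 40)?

(3, 43)

tangent at (28, 40): λ = (3·28² + 38)/(2·40) ≡ 40/33. 33⁻¹ ≡ 10 (mod 47), so λ ≡ 40·10 ≡ 24.
  x = λ² - 28 - 28 = 576 - 56 ≡ 3; y = λ·(28 - 3) - 40 ≡ 43. → (3, 43)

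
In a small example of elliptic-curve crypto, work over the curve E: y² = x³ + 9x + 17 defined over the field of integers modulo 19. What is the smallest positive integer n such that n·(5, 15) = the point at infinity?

2P: tangent at (5, 15): λ = (3·5² + 9)/(2·15) ≡ 8/11. 11⁻¹ ≡ 7 (mod 19) since 11·7 = 77 ≡ 1, so λ ≡ 8·7 ≡ 18.
  x = λ² - 5 - 5 = 324 - 10 ≡ 10; y = λ·(5 - 10) - 15 ≡ 9. → (10, 9)
3P: (10, 9) + (5, 15). λ = (15 - 9)/(5 - 10) ≡ 6/14 mod 19. 14⁻¹ ≡ 15 (mod 19), so λ ≡ 14.
  x = λ² - 10 - 5 = 196 - 15 ≡ 10; y = λ·(10 - 10) - 9 ≡ 10. → (10, 10)
4P: (10, 10) + (5, 15). λ = (15 - 10)/(5 - 10) ≡ 5/14 mod 19. 14⁻¹ ≡ 15 (mod 19), so λ ≡ 18.
  x = λ² - 10 - 5 = 324 - 15 ≡ 5; y = λ·(10 - 5) - 10 ≡ 4. → (5, 4)
5P: (5, 4) + (5, 15): same x and y₁ ≡ -y₂, so the sum is the point at infinity.
5P = the point at infinity, so the order is 5.

5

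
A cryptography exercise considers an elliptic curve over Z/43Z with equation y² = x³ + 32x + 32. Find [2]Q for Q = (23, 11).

tangent at (23, 11): λ = (3·23² + 32)/(2·11) ≡ 28/22. 22⁻¹ ≡ 2 (mod 43) since 22·2 = 44 ≡ 1, so λ ≡ 28·2 ≡ 13.
  x = λ² - 23 - 23 = 169 - 46 ≡ 37; y = λ·(23 - 37) - 11 ≡ 22. → (37, 22)

(37, 22)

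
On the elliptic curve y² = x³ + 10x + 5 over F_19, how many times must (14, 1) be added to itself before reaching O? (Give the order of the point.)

2P: tangent at (14, 1): λ = (3·14² + 10)/(2·1) ≡ 9/2. 2⁻¹ ≡ 10 (mod 19), so λ ≡ 9·10 ≡ 14.
  x = λ² - 14 - 14 = 196 - 28 ≡ 16; y = λ·(14 - 16) - 1 ≡ 9. → (16, 9)
3P: (16, 9) + (14, 1). λ = (1 - 9)/(14 - 16) ≡ 11/17 mod 19. 17⁻¹ ≡ 9 (mod 19) since 17·9 = 153 ≡ 1, so λ ≡ 4.
  x = λ² - 16 - 14 = 16 - 30 ≡ 5; y = λ·(16 - 5) - 9 ≡ 16. → (5, 16)
4P: (5, 16) + (14, 1). λ = (1 - 16)/(14 - 5) ≡ 4/9 mod 19. 9⁻¹ ≡ 17 (mod 19) since 9·17 = 153 ≡ 1, so λ ≡ 11.
  x = λ² - 5 - 14 = 121 - 19 ≡ 7; y = λ·(5 - 7) - 16 ≡ 0. → (7, 0)
5P: (7, 0) + (14, 1). λ = (1 - 0)/(14 - 7) ≡ 1/7 mod 19. 7⁻¹ ≡ 11 (mod 19), so λ ≡ 11.
  x = λ² - 7 - 14 = 121 - 21 ≡ 5; y = λ·(7 - 5) - 0 ≡ 3. → (5, 3)
6P: (5, 3) + (14, 1). λ = (1 - 3)/(14 - 5) ≡ 17/9 mod 19. 9⁻¹ ≡ 17 (mod 19) since 9·17 = 153 ≡ 1, so λ ≡ 4.
  x = λ² - 5 - 14 = 16 - 19 ≡ 16; y = λ·(5 - 16) - 3 ≡ 10. → (16, 10)
7P: (16, 10) + (14, 1). λ = (1 - 10)/(14 - 16) ≡ 10/17 mod 19. 17⁻¹ ≡ 9 (mod 19) since 17·9 = 153 ≡ 1, so λ ≡ 14.
  x = λ² - 16 - 14 = 196 - 30 ≡ 14; y = λ·(16 - 14) - 10 ≡ 18. → (14, 18)
8P: (14, 18) + (14, 1): same x and y₁ ≡ -y₂, so the sum is O.
8P = O, so the order is 8.

8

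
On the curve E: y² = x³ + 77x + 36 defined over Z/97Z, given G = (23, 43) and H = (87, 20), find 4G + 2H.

First 4G:
Double-and-add on 4 = (100)₂. Start with G = (23, 43) for the leading 1-bit.
double: tangent at (23, 43): λ = (3·23² + 77)/(2·43) ≡ 15/86. 86⁻¹ ≡ 44 (mod 97) since 86·44 = 3784 ≡ 1, so λ ≡ 15·44 ≡ 78.
  x = λ² - 23 - 23 = 6084 - 46 ≡ 24; y = λ·(23 - 24) - 43 ≡ 73. → (24, 73)
double: tangent at (24, 73): λ = (3·24² + 77)/(2·73) ≡ 59/49. 49⁻¹ ≡ 2 (mod 97) since 49·2 = 98 ≡ 1, so λ ≡ 59·2 ≡ 21.
  x = λ² - 24 - 24 = 441 - 48 ≡ 5; y = λ·(24 - 5) - 73 ≡ 35. → (5, 35)
4G = (5, 35).
Next 2H:
Repeated addition: build up to 2H.
2H: tangent at (87, 20): λ = (3·87² + 77)/(2·20) ≡ 86/40. 40⁻¹ ≡ 17 (mod 97), so λ ≡ 86·17 ≡ 7.
  x = λ² - 87 - 87 = 49 - 174 ≡ 69; y = λ·(87 - 69) - 20 ≡ 9. → (69, 9)
2H = (69, 9).
Finally 4G + 2H:
(5, 35) + (69, 9). λ = (9 - 35)/(69 - 5) ≡ 71/64 mod 97. 64⁻¹ ≡ 47 (mod 97), so λ ≡ 39.
  x = λ² - 5 - 69 = 1521 - 74 ≡ 89; y = λ·(5 - 89) - 35 ≡ 84. → (89, 84)

(89, 84)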